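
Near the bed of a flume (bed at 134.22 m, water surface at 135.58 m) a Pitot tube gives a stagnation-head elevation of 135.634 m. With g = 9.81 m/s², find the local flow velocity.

v ≈ 1.03 m/s

Near the bed, under hydrostatic conditions, the piezometric head (z + ψ) equals the free-surface elevation, 135.58 m.
Velocity head = total − piezometric = 135.634 − 135.58 = 0.054 m.
v = √(2g·h_v) = √(2 × 9.81 × 0.054) = 1.03 m/s.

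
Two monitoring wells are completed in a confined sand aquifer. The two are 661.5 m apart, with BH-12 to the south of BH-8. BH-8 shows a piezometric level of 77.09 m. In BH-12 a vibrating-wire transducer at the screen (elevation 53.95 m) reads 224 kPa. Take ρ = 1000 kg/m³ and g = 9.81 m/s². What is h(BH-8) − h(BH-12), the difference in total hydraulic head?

Total head at BH-8: h = 77.09 m (water level in the piezometer is the total head).
Pressure head at BH-12: ψ = P/(ρg) = 224×1000 / (1000 × 9.81) = 22.83 m.
Total head at BH-12: h = z + ψ = 53.95 + 22.83 = 76.78 m.
Head difference: h(BH-8) − h(BH-12) = 77.09 − 76.78 = 0.31 m.

Δh ≈ 0.31 m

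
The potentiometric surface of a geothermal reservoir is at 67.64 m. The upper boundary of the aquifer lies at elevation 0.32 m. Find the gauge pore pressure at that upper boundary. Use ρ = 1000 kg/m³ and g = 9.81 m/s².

P ≈ 660 kPa

Pressure head at the aquifer top: ψ = h − z = 67.64 − 0.32 = 67.32 m.
P = ρgψ = 1000 × 9.81 × 67.32 = 660409 Pa ≈ 660 kPa.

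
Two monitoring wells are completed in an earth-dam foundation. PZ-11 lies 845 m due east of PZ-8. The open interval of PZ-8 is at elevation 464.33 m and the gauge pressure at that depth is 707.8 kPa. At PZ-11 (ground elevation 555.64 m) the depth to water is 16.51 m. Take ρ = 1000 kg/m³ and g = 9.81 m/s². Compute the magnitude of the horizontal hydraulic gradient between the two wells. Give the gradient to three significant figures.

i ≈ 0.00314

Pressure head at PZ-8: ψ = P/(ρg) = 707.8×1000 / (1000 × 9.81) = 72.15 m.
Total head at PZ-8: h = z + ψ = 464.33 + 72.15 = 536.48 m.
Total head at PZ-11: h = 555.64 − 16.51 = 539.13 m.
Head difference: h(PZ-8) − h(PZ-11) = 536.48 − 539.13 = -2.65 m.
Hydraulic gradient: i = |Δh| / L = 2.65 / 845 = 0.00314.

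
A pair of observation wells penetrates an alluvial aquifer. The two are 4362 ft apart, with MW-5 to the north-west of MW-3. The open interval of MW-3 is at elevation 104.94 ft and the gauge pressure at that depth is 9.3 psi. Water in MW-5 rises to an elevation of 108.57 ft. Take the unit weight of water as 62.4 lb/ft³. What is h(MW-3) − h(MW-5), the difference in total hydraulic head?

Pressure head at MW-3: ψ = 144·P/γ = 144 × 9.3 / 62.4 = 21.46 ft.
Total head at MW-3: h = z + ψ = 104.94 + 21.46 = 126.40 ft.
Total head at MW-5: h = 108.57 ft (water level in the piezometer is the total head).
Head difference: h(MW-3) − h(MW-5) = 126.40 − 108.57 = 17.83 ft.

Δh ≈ 17.83 ft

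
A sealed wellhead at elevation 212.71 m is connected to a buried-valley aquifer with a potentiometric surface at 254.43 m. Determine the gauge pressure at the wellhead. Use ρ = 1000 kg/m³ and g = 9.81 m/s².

Head above the cap: Δh = 254.43 − 212.71 = 41.72 m.
P = ρgΔh = 1000 × 9.81 × 41.72 = 409273 Pa ≈ 409 kPa.

P ≈ 409 kPa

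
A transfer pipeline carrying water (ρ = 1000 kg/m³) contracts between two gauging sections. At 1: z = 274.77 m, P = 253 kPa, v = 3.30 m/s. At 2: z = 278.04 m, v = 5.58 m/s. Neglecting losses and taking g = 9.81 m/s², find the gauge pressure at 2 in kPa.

P₂ ≈ 211 kPa

Pressure head at 1: ψ₁ = P₁/(ρg) = 253×1000 / (1000 × 9.81) = 25.79 m.
Velocity heads: v₁²/2g = 3.30²/19.62 = 0.555 m; v₂²/2g = 5.58²/19.62 = 1.587 m.
Total head H = z₁ + ψ₁ + v₁²/2g = 274.77 + 25.79 + 0.555 = 301.12 m.
ψ₂ = H − z₂ − v₂²/2g = 301.12 − 278.04 − 1.587 = 21.49 m.
P₂ = ρgψ₂ = 1000 × 9.81 × 21.49 ≈ 211 kPa.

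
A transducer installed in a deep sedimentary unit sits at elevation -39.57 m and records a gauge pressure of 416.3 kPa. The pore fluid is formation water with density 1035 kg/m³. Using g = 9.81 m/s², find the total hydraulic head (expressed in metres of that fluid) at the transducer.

ψ = P/(ρg) = 416.3×1000 / (1035 × 9.81) = 41.00 m.
h = z + ψ = -39.57 + 41.00 = 1.43 m.

h ≈ 1.43 m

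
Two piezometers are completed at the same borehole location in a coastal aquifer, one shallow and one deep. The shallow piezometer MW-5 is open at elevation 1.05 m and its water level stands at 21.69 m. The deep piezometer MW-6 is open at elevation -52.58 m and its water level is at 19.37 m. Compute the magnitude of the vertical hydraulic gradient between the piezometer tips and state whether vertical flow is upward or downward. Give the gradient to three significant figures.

Total head at MW-5: h = 21.69 m (water level in the standpipe).
Total head at MW-6: h = 19.37 m.
Δh = h(MW-5) − h(MW-6) = 21.69 − 19.37 = 2.32 m.
Vertical separation Δz = 1.05 − (-52.58) = 53.63 m.
|i_v| = |Δh| / Δz = 2.32 / 53.63 = 0.0433.
Head is higher in the shallow piezometer, so vertical flow is downward (recharge condition).

|i_v| ≈ 0.0433; vertical flow is downward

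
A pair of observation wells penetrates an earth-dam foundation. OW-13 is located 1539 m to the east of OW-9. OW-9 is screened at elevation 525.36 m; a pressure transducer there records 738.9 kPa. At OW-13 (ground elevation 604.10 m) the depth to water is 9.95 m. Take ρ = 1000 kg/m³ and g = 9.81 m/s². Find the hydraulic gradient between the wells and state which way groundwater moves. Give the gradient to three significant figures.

Pressure head at OW-9: ψ = P/(ρg) = 738.9×1000 / (1000 × 9.81) = 75.32 m.
Total head at OW-9: h = z + ψ = 525.36 + 75.32 = 600.68 m.
Total head at OW-13: h = 604.10 − 9.95 = 594.15 m.
Head difference: h(OW-9) − h(OW-13) = 600.68 − 594.15 = 6.53 m.
Hydraulic gradient: i = |Δh| / L = 6.53 / 1539 = 0.00424.
Flow is from higher to lower head: from OW-9 toward OW-13, i.e. toward the east.

i ≈ 0.00424; groundwater flows toward the east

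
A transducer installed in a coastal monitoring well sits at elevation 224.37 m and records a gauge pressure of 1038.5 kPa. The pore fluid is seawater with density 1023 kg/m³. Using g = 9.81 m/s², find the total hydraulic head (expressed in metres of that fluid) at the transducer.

ψ = P/(ρg) = 1038.5×1000 / (1023 × 9.81) = 103.48 m.
h = z + ψ = 224.37 + 103.48 = 327.85 m.

h ≈ 327.85 m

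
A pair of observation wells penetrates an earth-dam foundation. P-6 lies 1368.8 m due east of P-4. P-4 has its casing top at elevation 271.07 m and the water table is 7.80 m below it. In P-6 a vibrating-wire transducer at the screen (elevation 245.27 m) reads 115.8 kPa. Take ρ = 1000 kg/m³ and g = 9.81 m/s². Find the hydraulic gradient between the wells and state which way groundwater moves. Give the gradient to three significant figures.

i ≈ 0.00453; groundwater flows toward the east

Total head at P-4: h = 271.07 − 7.80 = 263.27 m.
Pressure head at P-6: ψ = P/(ρg) = 115.8×1000 / (1000 × 9.81) = 11.80 m.
Total head at P-6: h = z + ψ = 245.27 + 11.80 = 257.07 m.
Head difference: h(P-4) − h(P-6) = 263.27 − 257.07 = 6.20 m.
Hydraulic gradient: i = |Δh| / L = 6.20 / 1368.8 = 0.00453.
Flow is from higher to lower head: from P-4 toward P-6, i.e. toward the east.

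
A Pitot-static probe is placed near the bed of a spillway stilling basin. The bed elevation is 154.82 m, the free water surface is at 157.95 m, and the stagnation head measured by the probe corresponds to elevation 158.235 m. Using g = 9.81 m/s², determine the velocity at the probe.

Near the bed, under hydrostatic conditions, the piezometric head (z + ψ) equals the free-surface elevation, 157.95 m.
Velocity head = total − piezometric = 158.235 − 157.95 = 0.285 m.
v = √(2g·h_v) = √(2 × 9.81 × 0.285) = 2.36 m/s.

v ≈ 2.36 m/s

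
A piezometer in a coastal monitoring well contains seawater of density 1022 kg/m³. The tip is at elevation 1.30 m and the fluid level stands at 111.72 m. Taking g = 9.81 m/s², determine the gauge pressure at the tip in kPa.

P ≈ 1110 kPa

Pressure head ψ = h − z = 111.72 − 1.30 = 110.42 m.
P = ρgψ = 1022 × 9.81 × 110.42 = 1107051 Pa ≈ 1110 kPa.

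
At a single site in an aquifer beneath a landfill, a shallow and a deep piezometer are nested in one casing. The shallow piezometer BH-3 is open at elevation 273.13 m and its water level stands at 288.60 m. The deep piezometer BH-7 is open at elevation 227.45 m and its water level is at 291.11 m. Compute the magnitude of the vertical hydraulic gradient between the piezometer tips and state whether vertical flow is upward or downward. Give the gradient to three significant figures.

Total head at BH-3: h = 288.60 m (water level in the standpipe).
Total head at BH-7: h = 291.11 m.
Δh = h(BH-3) − h(BH-7) = 288.60 − 291.11 = -2.51 m.
Vertical separation Δz = 273.13 − 227.45 = 45.68 m.
|i_v| = |Δh| / Δz = 2.51 / 45.68 = 0.0549.
Head is higher in the deep piezometer, so vertical flow is upward (discharge condition).

|i_v| ≈ 0.0549; vertical flow is upward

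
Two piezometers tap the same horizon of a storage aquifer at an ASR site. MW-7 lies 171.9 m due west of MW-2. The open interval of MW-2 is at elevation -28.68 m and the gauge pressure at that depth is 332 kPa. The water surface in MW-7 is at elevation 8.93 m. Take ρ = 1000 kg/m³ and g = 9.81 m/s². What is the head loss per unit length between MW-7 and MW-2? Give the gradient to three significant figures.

i ≈ 0.0219 m/m

Pressure head at MW-2: ψ = P/(ρg) = 332×1000 / (1000 × 9.81) = 33.84 m.
Total head at MW-2: h = z + ψ = -28.68 + 33.84 = 5.16 m.
Total head at MW-7: h = 8.93 m (water level in the piezometer is the total head).
Head difference: h(MW-2) − h(MW-7) = 5.16 − 8.93 = -3.77 m.
Hydraulic gradient: i = |Δh| / L = 3.77 / 171.9 = 0.0219.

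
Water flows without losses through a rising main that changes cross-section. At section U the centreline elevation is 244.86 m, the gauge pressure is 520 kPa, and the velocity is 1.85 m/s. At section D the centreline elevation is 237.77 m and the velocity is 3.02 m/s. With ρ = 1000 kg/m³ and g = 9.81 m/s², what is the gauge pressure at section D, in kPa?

Pressure head at U: ψ₁ = P₁/(ρg) = 520×1000 / (1000 × 9.81) = 53.01 m.
Velocity heads: v₁²/2g = 1.85²/19.62 = 0.174 m; v₂²/2g = 3.02²/19.62 = 0.465 m.
Total head H = z₁ + ψ₁ + v₁²/2g = 244.86 + 53.01 + 0.174 = 298.04 m.
ψ₂ = H − z₂ − v₂²/2g = 298.04 − 237.77 − 0.465 = 59.81 m.
P₂ = ρgψ₂ = 1000 × 9.81 × 59.81 ≈ 587 kPa.

P₂ ≈ 587 kPa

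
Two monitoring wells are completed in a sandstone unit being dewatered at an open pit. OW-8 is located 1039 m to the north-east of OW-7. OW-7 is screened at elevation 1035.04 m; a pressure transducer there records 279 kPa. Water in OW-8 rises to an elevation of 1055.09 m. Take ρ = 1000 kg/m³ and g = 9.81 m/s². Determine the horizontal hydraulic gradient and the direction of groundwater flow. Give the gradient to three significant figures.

i ≈ 0.00808; groundwater flows toward the north-east

Pressure head at OW-7: ψ = P/(ρg) = 279×1000 / (1000 × 9.81) = 28.44 m.
Total head at OW-7: h = z + ψ = 1035.04 + 28.44 = 1063.48 m.
Total head at OW-8: h = 1055.09 m (water level in the piezometer is the total head).
Head difference: h(OW-7) − h(OW-8) = 1063.48 − 1055.09 = 8.39 m.
Hydraulic gradient: i = |Δh| / L = 8.39 / 1039 = 0.00808.
Flow is from higher to lower head: from OW-7 toward OW-8, i.e. toward the north-east.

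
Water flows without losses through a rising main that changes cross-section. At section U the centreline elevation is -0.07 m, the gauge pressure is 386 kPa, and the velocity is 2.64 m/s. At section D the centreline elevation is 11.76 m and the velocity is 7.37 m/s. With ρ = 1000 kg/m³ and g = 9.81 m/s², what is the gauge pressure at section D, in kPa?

P₂ ≈ 246 kPa

Pressure head at U: ψ₁ = P₁/(ρg) = 386×1000 / (1000 × 9.81) = 39.35 m.
Velocity heads: v₁²/2g = 2.64²/19.62 = 0.355 m; v₂²/2g = 7.37²/19.62 = 2.768 m.
Total head H = z₁ + ψ₁ + v₁²/2g = -0.07 + 39.35 + 0.355 = 39.63 m.
ψ₂ = H − z₂ − v₂²/2g = 39.63 − 11.76 − 2.768 = 25.10 m.
P₂ = ρgψ₂ = 1000 × 9.81 × 25.10 ≈ 246 kPa.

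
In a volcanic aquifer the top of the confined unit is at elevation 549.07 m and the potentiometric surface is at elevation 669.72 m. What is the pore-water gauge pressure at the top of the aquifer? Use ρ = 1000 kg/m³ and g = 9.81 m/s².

Pressure head at the aquifer top: ψ = h − z = 669.72 − 549.07 = 120.65 m.
P = ρgψ = 1000 × 9.81 × 120.65 = 1183576 Pa ≈ 1180 kPa.

P ≈ 1180 kPa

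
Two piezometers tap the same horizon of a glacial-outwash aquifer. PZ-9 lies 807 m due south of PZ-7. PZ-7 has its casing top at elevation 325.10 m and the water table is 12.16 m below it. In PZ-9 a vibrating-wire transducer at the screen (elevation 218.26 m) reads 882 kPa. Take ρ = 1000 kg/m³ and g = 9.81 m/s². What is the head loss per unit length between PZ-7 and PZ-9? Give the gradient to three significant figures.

i ≈ 0.00591 m/m

Total head at PZ-7: h = 325.10 − 12.16 = 312.94 m.
Pressure head at PZ-9: ψ = P/(ρg) = 882×1000 / (1000 × 9.81) = 89.91 m.
Total head at PZ-9: h = z + ψ = 218.26 + 89.91 = 308.17 m.
Head difference: h(PZ-7) − h(PZ-9) = 312.94 − 308.17 = 4.77 m.
Hydraulic gradient: i = |Δh| / L = 4.77 / 807 = 0.00591.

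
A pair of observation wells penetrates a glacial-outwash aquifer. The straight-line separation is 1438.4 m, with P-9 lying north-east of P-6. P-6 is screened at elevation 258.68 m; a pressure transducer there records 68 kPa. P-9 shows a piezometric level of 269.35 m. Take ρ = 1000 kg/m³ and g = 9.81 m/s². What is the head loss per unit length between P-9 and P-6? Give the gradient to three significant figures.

Pressure head at P-6: ψ = P/(ρg) = 68×1000 / (1000 × 9.81) = 6.93 m.
Total head at P-6: h = z + ψ = 258.68 + 6.93 = 265.61 m.
Total head at P-9: h = 269.35 m (water level in the piezometer is the total head).
Head difference: h(P-6) − h(P-9) = 265.61 − 269.35 = -3.74 m.
Hydraulic gradient: i = |Δh| / L = 3.74 / 1438.4 = 0.00260.

i ≈ 0.00260 m/m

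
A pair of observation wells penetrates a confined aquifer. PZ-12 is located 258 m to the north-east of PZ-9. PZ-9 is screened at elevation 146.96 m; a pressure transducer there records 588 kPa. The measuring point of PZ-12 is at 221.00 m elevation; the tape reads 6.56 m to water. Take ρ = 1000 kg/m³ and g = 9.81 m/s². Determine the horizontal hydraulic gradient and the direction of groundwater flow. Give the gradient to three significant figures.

i ≈ 0.0292; groundwater flows toward the south-west

Pressure head at PZ-9: ψ = P/(ρg) = 588×1000 / (1000 × 9.81) = 59.94 m.
Total head at PZ-9: h = z + ψ = 146.96 + 59.94 = 206.90 m.
Total head at PZ-12: h = 221.00 − 6.56 = 214.44 m.
Head difference: h(PZ-9) − h(PZ-12) = 206.90 − 214.44 = -7.54 m.
Hydraulic gradient: i = |Δh| / L = 7.54 / 258 = 0.0292.
Flow is from higher to lower head: from PZ-12 toward PZ-9, i.e. toward the south-west.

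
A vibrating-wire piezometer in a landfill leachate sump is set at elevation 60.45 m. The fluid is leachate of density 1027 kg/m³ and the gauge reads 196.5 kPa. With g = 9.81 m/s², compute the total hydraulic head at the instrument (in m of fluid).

ψ = P/(ρg) = 196.5×1000 / (1027 × 9.81) = 19.50 m.
h = z + ψ = 60.45 + 19.50 = 79.95 m.

h ≈ 79.95 m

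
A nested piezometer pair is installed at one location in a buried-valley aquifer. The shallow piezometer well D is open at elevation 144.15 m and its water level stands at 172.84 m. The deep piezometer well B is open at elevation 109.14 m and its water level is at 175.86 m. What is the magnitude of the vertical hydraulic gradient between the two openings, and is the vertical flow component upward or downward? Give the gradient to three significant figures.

|i_v| ≈ 0.0863; vertical flow is upward

Total head at well D: h = 172.84 m (water level in the standpipe).
Total head at well B: h = 175.86 m.
Δh = h(well D) − h(well B) = 172.84 − 175.86 = -3.02 m.
Vertical separation Δz = 144.15 − 109.14 = 35.01 m.
|i_v| = |Δh| / Δz = 3.02 / 35.01 = 0.0863.
Head is higher in the deep piezometer, so vertical flow is upward (discharge condition).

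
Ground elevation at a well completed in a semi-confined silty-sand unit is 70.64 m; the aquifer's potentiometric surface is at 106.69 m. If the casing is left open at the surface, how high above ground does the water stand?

≈ 36.05 m above ground

Water rises to the potentiometric surface, so the rise above ground = 106.69 − 70.64 = 36.05 m.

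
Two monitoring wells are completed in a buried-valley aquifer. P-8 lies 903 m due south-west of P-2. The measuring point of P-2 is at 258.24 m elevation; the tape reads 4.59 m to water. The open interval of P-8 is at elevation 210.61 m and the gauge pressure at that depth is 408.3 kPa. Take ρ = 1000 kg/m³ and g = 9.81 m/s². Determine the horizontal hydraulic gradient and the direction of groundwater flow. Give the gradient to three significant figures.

Total head at P-2: h = 258.24 − 4.59 = 253.65 m.
Pressure head at P-8: ψ = P/(ρg) = 408.3×1000 / (1000 × 9.81) = 41.62 m.
Total head at P-8: h = z + ψ = 210.61 + 41.62 = 252.23 m.
Head difference: h(P-2) − h(P-8) = 253.65 − 252.23 = 1.42 m.
Hydraulic gradient: i = |Δh| / L = 1.42 / 903 = 0.00157.
Flow is from higher to lower head: from P-2 toward P-8, i.e. toward the south-west.

i ≈ 0.00157; groundwater flows toward the south-west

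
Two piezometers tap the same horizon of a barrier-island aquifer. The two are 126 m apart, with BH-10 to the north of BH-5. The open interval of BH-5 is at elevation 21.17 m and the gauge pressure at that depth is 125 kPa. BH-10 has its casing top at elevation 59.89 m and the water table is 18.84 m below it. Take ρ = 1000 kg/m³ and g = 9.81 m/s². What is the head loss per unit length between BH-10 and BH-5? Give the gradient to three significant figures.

i ≈ 0.0567 m/m

Pressure head at BH-5: ψ = P/(ρg) = 125×1000 / (1000 × 9.81) = 12.74 m.
Total head at BH-5: h = z + ψ = 21.17 + 12.74 = 33.91 m.
Total head at BH-10: h = 59.89 − 18.84 = 41.05 m.
Head difference: h(BH-5) − h(BH-10) = 33.91 − 41.05 = -7.14 m.
Hydraulic gradient: i = |Δh| / L = 7.14 / 126 = 0.0567.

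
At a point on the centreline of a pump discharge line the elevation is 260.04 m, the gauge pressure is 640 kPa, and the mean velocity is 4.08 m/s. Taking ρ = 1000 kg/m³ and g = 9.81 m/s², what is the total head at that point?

h ≈ 326.13 m

Pressure head ψ = P/(ρg) = 640×1000 / (1000 × 9.81) = 65.24 m.
Velocity head = v²/(2g) = 4.08² / (2 × 9.81) = 0.848 m.
h = z + ψ + v²/(2g) = 260.04 + 65.24 + 0.848 = 326.13 m.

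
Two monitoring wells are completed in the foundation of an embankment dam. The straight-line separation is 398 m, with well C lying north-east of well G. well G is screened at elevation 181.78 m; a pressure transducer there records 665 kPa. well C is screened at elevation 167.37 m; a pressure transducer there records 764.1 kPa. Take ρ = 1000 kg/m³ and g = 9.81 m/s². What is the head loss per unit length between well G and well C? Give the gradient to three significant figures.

Pressure head at well G: ψ = P/(ρg) = 665×1000 / (1000 × 9.81) = 67.79 m.
Total head at well G: h = z + ψ = 181.78 + 67.79 = 249.57 m.
Pressure head at well C: ψ = P/(ρg) = 764.1×1000 / (1000 × 9.81) = 77.89 m.
Total head at well C: h = z + ψ = 167.37 + 77.89 = 245.26 m.
Head difference: h(well G) − h(well C) = 249.57 − 245.26 = 4.31 m.
Hydraulic gradient: i = |Δh| / L = 4.31 / 398 = 0.0108.

i ≈ 0.0108 m/m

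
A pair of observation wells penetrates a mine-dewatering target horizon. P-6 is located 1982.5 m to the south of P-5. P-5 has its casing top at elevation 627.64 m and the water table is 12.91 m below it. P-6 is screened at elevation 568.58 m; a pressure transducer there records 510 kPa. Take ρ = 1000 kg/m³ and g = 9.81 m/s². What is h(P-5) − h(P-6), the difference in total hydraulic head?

Δh ≈ -5.84 m

Total head at P-5: h = 627.64 − 12.91 = 614.73 m.
Pressure head at P-6: ψ = P/(ρg) = 510×1000 / (1000 × 9.81) = 51.99 m.
Total head at P-6: h = z + ψ = 568.58 + 51.99 = 620.57 m.
Head difference: h(P-5) − h(P-6) = 614.73 − 620.57 = -5.84 m.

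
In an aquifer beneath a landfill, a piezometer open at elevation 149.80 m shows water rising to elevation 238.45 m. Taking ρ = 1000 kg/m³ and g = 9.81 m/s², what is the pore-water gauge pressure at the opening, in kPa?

Pressure head ψ = h − z = 238.45 − 149.80 = 88.65 m.
P = ρgψ = 1000 × 9.81 × 88.65 = 869656 Pa ≈ 870 kPa.

P ≈ 870 kPa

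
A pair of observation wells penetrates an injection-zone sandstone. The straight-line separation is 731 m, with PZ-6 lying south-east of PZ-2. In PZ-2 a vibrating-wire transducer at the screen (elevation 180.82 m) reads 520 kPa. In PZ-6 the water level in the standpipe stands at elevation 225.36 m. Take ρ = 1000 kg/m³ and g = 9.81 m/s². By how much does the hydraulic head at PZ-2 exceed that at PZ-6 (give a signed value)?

Pressure head at PZ-2: ψ = P/(ρg) = 520×1000 / (1000 × 9.81) = 53.01 m.
Total head at PZ-2: h = z + ψ = 180.82 + 53.01 = 233.83 m.
Total head at PZ-6: h = 225.36 m (water level in the piezometer is the total head).
Head difference: h(PZ-2) − h(PZ-6) = 233.83 − 225.36 = 8.47 m.

Δh ≈ 8.47 m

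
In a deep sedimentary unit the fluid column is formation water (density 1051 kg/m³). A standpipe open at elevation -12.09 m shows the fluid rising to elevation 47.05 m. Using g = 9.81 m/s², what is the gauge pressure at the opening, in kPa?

P ≈ 610 kPa

Pressure head ψ = h − z = 47.05 − (-12.09) = 59.14 m.
P = ρgψ = 1051 × 9.81 × 59.14 = 609752 Pa ≈ 610 kPa.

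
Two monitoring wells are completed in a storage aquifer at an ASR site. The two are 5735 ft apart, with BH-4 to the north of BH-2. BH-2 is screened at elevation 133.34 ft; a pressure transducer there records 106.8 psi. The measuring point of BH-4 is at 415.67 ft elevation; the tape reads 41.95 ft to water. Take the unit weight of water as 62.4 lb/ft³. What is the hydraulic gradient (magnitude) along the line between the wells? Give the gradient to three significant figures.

Pressure head at BH-2: ψ = 144·P/γ = 144 × 106.8 / 62.4 = 246.46 ft.
Total head at BH-2: h = z + ψ = 133.34 + 246.46 = 379.80 ft.
Total head at BH-4: h = 415.67 − 41.95 = 373.72 ft.
Head difference: h(BH-2) − h(BH-4) = 379.80 − 373.72 = 6.08 ft.
Hydraulic gradient: i = |Δh| / L = 6.08 / 5735 = 0.00106.

i ≈ 0.00106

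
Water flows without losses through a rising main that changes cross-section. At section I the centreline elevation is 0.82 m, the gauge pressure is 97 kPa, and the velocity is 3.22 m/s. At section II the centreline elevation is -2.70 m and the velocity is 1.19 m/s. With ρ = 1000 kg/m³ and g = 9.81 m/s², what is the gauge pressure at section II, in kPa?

P₂ ≈ 136 kPa

Pressure head at I: ψ₁ = P₁/(ρg) = 97×1000 / (1000 × 9.81) = 9.89 m.
Velocity heads: v₁²/2g = 3.22²/19.62 = 0.528 m; v₂²/2g = 1.19²/19.62 = 0.072 m.
Total head H = z₁ + ψ₁ + v₁²/2g = 0.82 + 9.89 + 0.528 = 11.24 m.
ψ₂ = H − z₂ − v₂²/2g = 11.24 − (-2.70) − 0.072 = 13.87 m.
P₂ = ρgψ₂ = 1000 × 9.81 × 13.87 ≈ 136 kPa.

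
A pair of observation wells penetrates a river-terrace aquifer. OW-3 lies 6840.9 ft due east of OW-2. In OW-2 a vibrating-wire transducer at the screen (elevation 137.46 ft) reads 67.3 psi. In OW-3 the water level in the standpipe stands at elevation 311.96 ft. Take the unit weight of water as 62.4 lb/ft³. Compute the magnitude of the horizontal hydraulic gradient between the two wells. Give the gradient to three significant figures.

Pressure head at OW-2: ψ = 144·P/γ = 144 × 67.3 / 62.4 = 155.31 ft.
Total head at OW-2: h = z + ψ = 137.46 + 155.31 = 292.77 ft.
Total head at OW-3: h = 311.96 ft (water level in the piezometer is the total head).
Head difference: h(OW-2) − h(OW-3) = 292.77 − 311.96 = -19.19 ft.
Hydraulic gradient: i = |Δh| / L = 19.19 / 6840.9 = 0.00281.

i ≈ 0.00281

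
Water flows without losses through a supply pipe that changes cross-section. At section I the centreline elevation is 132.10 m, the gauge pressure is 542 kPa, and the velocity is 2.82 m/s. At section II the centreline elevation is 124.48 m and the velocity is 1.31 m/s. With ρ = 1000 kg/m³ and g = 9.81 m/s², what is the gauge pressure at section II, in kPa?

P₂ ≈ 620 kPa

Pressure head at I: ψ₁ = P₁/(ρg) = 542×1000 / (1000 × 9.81) = 55.25 m.
Velocity heads: v₁²/2g = 2.82²/19.62 = 0.405 m; v₂²/2g = 1.31²/19.62 = 0.087 m.
Total head H = z₁ + ψ₁ + v₁²/2g = 132.10 + 55.25 + 0.405 = 187.75 m.
ψ₂ = H − z₂ − v₂²/2g = 187.75 − 124.48 − 0.087 = 63.18 m.
P₂ = ρgψ₂ = 1000 × 9.81 × 63.18 ≈ 620 kPa.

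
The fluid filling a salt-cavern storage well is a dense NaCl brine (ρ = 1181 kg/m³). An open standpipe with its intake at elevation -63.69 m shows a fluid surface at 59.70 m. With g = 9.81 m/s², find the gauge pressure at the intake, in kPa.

Pressure head ψ = h − z = 59.70 − (-63.69) = 123.39 m.
P = ρgψ = 1181 × 9.81 × 123.39 = 1429548 Pa ≈ 1430 kPa.

P ≈ 1430 kPa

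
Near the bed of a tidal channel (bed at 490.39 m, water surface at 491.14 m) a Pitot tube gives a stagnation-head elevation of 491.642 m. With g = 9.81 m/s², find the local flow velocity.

Near the bed, under hydrostatic conditions, the piezometric head (z + ψ) equals the free-surface elevation, 491.14 m.
Velocity head = total − piezometric = 491.642 − 491.14 = 0.502 m.
v = √(2g·h_v) = √(2 × 9.81 × 0.502) = 3.14 m/s.

v ≈ 3.14 m/s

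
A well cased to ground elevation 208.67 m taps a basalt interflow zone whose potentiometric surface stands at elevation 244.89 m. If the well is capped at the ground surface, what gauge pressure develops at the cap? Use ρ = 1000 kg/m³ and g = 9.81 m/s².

P ≈ 355 kPa

Head above the cap: Δh = 244.89 − 208.67 = 36.22 m.
P = ρgΔh = 1000 × 9.81 × 36.22 = 355318 Pa ≈ 355 kPa.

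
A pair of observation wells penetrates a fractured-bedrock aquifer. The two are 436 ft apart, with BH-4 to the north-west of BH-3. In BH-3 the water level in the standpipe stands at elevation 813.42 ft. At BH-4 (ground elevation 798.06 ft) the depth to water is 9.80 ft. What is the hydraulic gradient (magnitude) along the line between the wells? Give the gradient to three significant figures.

Total head at BH-3: h = 813.42 ft (water level in the piezometer is the total head).
Total head at BH-4: h = 798.06 − 9.80 = 788.26 ft.
Head difference: h(BH-3) − h(BH-4) = 813.42 − 788.26 = 25.16 ft.
Hydraulic gradient: i = |Δh| / L = 25.16 / 436 = 0.0577.

i ≈ 0.0577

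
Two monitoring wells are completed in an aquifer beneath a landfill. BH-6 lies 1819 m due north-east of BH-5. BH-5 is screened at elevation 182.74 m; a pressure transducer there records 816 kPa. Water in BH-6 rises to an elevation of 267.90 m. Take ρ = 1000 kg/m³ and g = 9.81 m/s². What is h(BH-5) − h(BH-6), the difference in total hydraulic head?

Pressure head at BH-5: ψ = P/(ρg) = 816×1000 / (1000 × 9.81) = 83.18 m.
Total head at BH-5: h = z + ψ = 182.74 + 83.18 = 265.92 m.
Total head at BH-6: h = 267.90 m (water level in the piezometer is the total head).
Head difference: h(BH-5) − h(BH-6) = 265.92 − 267.90 = -1.98 m.

Δh ≈ -1.98 m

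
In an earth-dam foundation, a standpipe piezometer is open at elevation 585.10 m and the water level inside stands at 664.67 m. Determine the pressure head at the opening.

ψ ≈ 79.57 m

Total head h = 664.67 m (the water-surface elevation in the piezometer).
Pressure head ψ = h − z = 664.67 − 585.10 = 79.57 m.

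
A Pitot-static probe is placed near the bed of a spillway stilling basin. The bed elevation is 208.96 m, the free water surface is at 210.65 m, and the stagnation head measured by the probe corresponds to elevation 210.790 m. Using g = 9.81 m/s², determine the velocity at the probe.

v ≈ 1.66 m/s

Near the bed, under hydrostatic conditions, the piezometric head (z + ψ) equals the free-surface elevation, 210.65 m.
Velocity head = total − piezometric = 210.790 − 210.65 = 0.140 m.
v = √(2g·h_v) = √(2 × 9.81 × 0.140) = 1.66 m/s.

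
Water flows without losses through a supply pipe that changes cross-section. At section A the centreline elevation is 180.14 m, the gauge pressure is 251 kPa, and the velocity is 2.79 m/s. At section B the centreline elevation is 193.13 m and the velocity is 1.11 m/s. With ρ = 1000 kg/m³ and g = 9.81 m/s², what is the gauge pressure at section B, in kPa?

P₂ ≈ 127 kPa

Pressure head at A: ψ₁ = P₁/(ρg) = 251×1000 / (1000 × 9.81) = 25.59 m.
Velocity heads: v₁²/2g = 2.79²/19.62 = 0.397 m; v₂²/2g = 1.11²/19.62 = 0.063 m.
Total head H = z₁ + ψ₁ + v₁²/2g = 180.14 + 25.59 + 0.397 = 206.13 m.
ψ₂ = H − z₂ − v₂²/2g = 206.13 − 193.13 − 0.063 = 12.94 m.
P₂ = ρgψ₂ = 1000 × 9.81 × 12.94 ≈ 127 kPa.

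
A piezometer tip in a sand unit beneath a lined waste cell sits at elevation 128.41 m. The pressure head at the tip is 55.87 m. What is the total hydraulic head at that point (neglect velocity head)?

h = z + ψ = 128.41 + 55.87 = 184.28 m.

h ≈ 184.28 m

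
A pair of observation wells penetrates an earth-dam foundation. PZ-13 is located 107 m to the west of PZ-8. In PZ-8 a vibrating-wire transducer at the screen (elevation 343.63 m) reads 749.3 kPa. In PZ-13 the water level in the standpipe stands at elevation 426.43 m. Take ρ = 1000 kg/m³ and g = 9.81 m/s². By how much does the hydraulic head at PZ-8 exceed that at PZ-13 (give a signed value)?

Pressure head at PZ-8: ψ = P/(ρg) = 749.3×1000 / (1000 × 9.81) = 76.38 m.
Total head at PZ-8: h = z + ψ = 343.63 + 76.38 = 420.01 m.
Total head at PZ-13: h = 426.43 m (water level in the piezometer is the total head).
Head difference: h(PZ-8) − h(PZ-13) = 420.01 − 426.43 = -6.42 m.

Δh ≈ -6.42 m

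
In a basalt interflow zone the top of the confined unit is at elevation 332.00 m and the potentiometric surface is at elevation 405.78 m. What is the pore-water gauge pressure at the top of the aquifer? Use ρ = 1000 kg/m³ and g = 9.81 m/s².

Pressure head at the aquifer top: ψ = h − z = 405.78 − 332.00 = 73.78 m.
P = ρgψ = 1000 × 9.81 × 73.78 = 723782 Pa ≈ 724 kPa.

P ≈ 724 kPa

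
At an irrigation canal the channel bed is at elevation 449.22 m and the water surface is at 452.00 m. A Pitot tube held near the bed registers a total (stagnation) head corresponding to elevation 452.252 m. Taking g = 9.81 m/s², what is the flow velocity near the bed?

v ≈ 2.22 m/s

Near the bed, under hydrostatic conditions, the piezometric head (z + ψ) equals the free-surface elevation, 452.00 m.
Velocity head = total − piezometric = 452.252 − 452.00 = 0.252 m.
v = √(2g·h_v) = √(2 × 9.81 × 0.252) = 2.22 m/s.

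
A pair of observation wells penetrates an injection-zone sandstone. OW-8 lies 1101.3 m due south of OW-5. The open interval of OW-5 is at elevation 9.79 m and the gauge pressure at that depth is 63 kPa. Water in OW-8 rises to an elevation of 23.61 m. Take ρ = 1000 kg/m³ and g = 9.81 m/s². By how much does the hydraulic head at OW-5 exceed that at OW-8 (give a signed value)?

Pressure head at OW-5: ψ = P/(ρg) = 63×1000 / (1000 × 9.81) = 6.42 m.
Total head at OW-5: h = z + ψ = 9.79 + 6.42 = 16.21 m.
Total head at OW-8: h = 23.61 m (water level in the piezometer is the total head).
Head difference: h(OW-5) − h(OW-8) = 16.21 − 23.61 = -7.40 m.

Δh ≈ -7.40 m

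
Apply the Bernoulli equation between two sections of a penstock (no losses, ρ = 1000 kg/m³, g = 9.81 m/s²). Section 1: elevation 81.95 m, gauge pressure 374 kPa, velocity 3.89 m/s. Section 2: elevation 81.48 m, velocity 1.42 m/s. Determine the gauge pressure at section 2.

P₂ ≈ 385 kPa

Pressure head at 1: ψ₁ = P₁/(ρg) = 374×1000 / (1000 × 9.81) = 38.12 m.
Velocity heads: v₁²/2g = 3.89²/19.62 = 0.771 m; v₂²/2g = 1.42²/19.62 = 0.103 m.
Total head H = z₁ + ψ₁ + v₁²/2g = 81.95 + 38.12 + 0.771 = 120.84 m.
ψ₂ = H − z₂ − v₂²/2g = 120.84 − 81.48 − 0.103 = 39.26 m.
P₂ = ρgψ₂ = 1000 × 9.81 × 39.26 ≈ 385 kPa.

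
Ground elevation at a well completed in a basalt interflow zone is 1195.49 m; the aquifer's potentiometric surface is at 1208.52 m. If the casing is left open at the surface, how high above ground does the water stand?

≈ 13.03 m above ground

Water rises to the potentiometric surface, so the rise above ground = 1208.52 − 1195.49 = 13.03 m.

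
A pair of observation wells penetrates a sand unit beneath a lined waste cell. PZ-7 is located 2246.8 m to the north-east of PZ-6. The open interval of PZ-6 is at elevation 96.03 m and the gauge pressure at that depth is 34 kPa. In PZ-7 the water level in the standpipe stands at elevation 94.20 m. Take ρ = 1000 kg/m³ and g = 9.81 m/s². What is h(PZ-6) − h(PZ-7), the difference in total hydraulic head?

Pressure head at PZ-6: ψ = P/(ρg) = 34×1000 / (1000 × 9.81) = 3.47 m.
Total head at PZ-6: h = z + ψ = 96.03 + 3.47 = 99.50 m.
Total head at PZ-7: h = 94.20 m (water level in the piezometer is the total head).
Head difference: h(PZ-6) − h(PZ-7) = 99.50 − 94.20 = 5.30 m.

Δh ≈ 5.30 m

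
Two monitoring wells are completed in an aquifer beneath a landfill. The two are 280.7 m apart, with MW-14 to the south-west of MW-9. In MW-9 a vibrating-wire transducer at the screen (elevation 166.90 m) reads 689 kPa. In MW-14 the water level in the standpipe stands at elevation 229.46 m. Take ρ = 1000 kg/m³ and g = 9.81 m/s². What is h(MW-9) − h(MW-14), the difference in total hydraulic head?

Pressure head at MW-9: ψ = P/(ρg) = 689×1000 / (1000 × 9.81) = 70.23 m.
Total head at MW-9: h = z + ψ = 166.90 + 70.23 = 237.13 m.
Total head at MW-14: h = 229.46 m (water level in the piezometer is the total head).
Head difference: h(MW-9) − h(MW-14) = 237.13 − 229.46 = 7.67 m.

Δh ≈ 7.67 m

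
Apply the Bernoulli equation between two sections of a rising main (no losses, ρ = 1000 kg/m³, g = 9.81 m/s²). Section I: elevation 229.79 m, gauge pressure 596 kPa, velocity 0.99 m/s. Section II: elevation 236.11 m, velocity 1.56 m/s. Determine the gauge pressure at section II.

Pressure head at I: ψ₁ = P₁/(ρg) = 596×1000 / (1000 × 9.81) = 60.75 m.
Velocity heads: v₁²/2g = 0.99²/19.62 = 0.050 m; v₂²/2g = 1.56²/19.62 = 0.124 m.
Total head H = z₁ + ψ₁ + v₁²/2g = 229.79 + 60.75 + 0.050 = 290.59 m.
ψ₂ = H − z₂ − v₂²/2g = 290.59 − 236.11 − 0.124 = 54.36 m.
P₂ = ρgψ₂ = 1000 × 9.81 × 54.36 ≈ 533 kPa.

P₂ ≈ 533 kPa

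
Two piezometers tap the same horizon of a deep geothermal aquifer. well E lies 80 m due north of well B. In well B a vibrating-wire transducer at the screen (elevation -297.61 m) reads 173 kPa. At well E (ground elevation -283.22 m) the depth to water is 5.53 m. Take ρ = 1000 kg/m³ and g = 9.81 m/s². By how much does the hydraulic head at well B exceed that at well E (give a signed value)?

Δh ≈ 8.78 m

Pressure head at well B: ψ = P/(ρg) = 173×1000 / (1000 × 9.81) = 17.64 m.
Total head at well B: h = z + ψ = -297.61 + 17.64 = -279.97 m.
Total head at well E: h = -283.22 − 5.53 = -288.75 m.
Head difference: h(well B) − h(well E) = -279.97 − (-288.75) = 8.78 m.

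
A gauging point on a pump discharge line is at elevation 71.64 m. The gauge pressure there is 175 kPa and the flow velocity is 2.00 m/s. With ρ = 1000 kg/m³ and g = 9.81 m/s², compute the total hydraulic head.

Pressure head ψ = P/(ρg) = 175×1000 / (1000 × 9.81) = 17.84 m.
Velocity head = v²/(2g) = 2.00² / (2 × 9.81) = 0.204 m.
h = z + ψ + v²/(2g) = 71.64 + 17.84 + 0.204 = 89.68 m.

h ≈ 89.68 m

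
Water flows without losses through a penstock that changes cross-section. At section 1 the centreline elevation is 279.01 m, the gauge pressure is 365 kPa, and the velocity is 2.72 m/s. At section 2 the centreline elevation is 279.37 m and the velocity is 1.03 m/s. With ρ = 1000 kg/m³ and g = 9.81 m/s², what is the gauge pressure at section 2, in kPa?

P₂ ≈ 365 kPa

Pressure head at 1: ψ₁ = P₁/(ρg) = 365×1000 / (1000 × 9.81) = 37.21 m.
Velocity heads: v₁²/2g = 2.72²/19.62 = 0.377 m; v₂²/2g = 1.03²/19.62 = 0.054 m.
Total head H = z₁ + ψ₁ + v₁²/2g = 279.01 + 37.21 + 0.377 = 316.60 m.
ψ₂ = H − z₂ − v₂²/2g = 316.60 − 279.37 − 0.054 = 37.18 m.
P₂ = ρgψ₂ = 1000 × 9.81 × 37.18 ≈ 365 kPa.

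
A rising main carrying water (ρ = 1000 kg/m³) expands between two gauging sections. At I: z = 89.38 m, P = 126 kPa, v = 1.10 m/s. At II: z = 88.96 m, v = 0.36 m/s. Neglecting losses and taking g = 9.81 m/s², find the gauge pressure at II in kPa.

P₂ ≈ 131 kPa

Pressure head at I: ψ₁ = P₁/(ρg) = 126×1000 / (1000 × 9.81) = 12.84 m.
Velocity heads: v₁²/2g = 1.10²/19.62 = 0.062 m; v₂²/2g = 0.36²/19.62 = 0.007 m.
Total head H = z₁ + ψ₁ + v₁²/2g = 89.38 + 12.84 + 0.062 = 102.28 m.
ψ₂ = H − z₂ − v₂²/2g = 102.28 − 88.96 − 0.007 = 13.31 m.
P₂ = ρgψ₂ = 1000 × 9.81 × 13.31 ≈ 131 kPa.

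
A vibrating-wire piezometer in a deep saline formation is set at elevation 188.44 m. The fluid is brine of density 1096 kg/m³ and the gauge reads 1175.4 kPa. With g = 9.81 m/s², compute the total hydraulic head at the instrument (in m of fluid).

h ≈ 297.76 m

ψ = P/(ρg) = 1175.4×1000 / (1096 × 9.81) = 109.32 m.
h = z + ψ = 188.44 + 109.32 = 297.76 m.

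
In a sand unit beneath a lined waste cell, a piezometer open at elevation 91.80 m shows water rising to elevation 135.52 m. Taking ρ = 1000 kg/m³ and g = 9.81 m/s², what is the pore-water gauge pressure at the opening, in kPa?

Pressure head ψ = h − z = 135.52 − 91.80 = 43.72 m.
P = ρgψ = 1000 × 9.81 × 43.72 = 428893 Pa ≈ 429 kPa.

P ≈ 429 kPa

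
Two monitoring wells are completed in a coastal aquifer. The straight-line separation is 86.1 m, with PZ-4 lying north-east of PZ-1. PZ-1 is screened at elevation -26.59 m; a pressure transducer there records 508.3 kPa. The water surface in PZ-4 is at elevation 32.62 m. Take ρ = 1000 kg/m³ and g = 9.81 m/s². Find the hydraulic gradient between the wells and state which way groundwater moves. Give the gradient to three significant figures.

i ≈ 0.0859; groundwater flows toward the south-west

Pressure head at PZ-1: ψ = P/(ρg) = 508.3×1000 / (1000 × 9.81) = 51.81 m.
Total head at PZ-1: h = z + ψ = -26.59 + 51.81 = 25.22 m.
Total head at PZ-4: h = 32.62 m (water level in the piezometer is the total head).
Head difference: h(PZ-1) − h(PZ-4) = 25.22 − 32.62 = -7.40 m.
Hydraulic gradient: i = |Δh| / L = 7.40 / 86.1 = 0.0859.
Flow is from higher to lower head: from PZ-4 toward PZ-1, i.e. toward the south-west.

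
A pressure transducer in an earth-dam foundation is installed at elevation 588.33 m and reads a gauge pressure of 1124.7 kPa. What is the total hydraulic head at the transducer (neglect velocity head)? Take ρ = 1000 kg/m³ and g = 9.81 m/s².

h ≈ 702.98 m

ψ = P/(ρg) = 1124.7×1000 / (1000 × 9.81) = 114.65 m.
h = z + ψ = 588.33 + 114.65 = 702.98 m.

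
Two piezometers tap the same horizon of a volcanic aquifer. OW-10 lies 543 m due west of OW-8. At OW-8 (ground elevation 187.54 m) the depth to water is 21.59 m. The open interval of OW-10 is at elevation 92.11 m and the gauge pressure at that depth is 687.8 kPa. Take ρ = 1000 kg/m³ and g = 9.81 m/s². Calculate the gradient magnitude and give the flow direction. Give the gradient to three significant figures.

Total head at OW-8: h = 187.54 − 21.59 = 165.95 m.
Pressure head at OW-10: ψ = P/(ρg) = 687.8×1000 / (1000 × 9.81) = 70.11 m.
Total head at OW-10: h = z + ψ = 92.11 + 70.11 = 162.22 m.
Head difference: h(OW-8) − h(OW-10) = 165.95 − 162.22 = 3.73 m.
Hydraulic gradient: i = |Δh| / L = 3.73 / 543 = 0.00687.
Flow is from higher to lower head: from OW-8 toward OW-10, i.e. toward the west.

i ≈ 0.00687; groundwater flows toward the west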